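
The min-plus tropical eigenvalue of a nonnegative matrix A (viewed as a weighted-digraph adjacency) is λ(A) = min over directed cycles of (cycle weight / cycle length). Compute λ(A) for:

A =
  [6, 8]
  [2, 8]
λ(A) = 5

Enumerate directed cycles and compute their means (weight / length). Sample:
  cycle 0 → 0: weight = 6, length = 1, mean = 6/1 ≈ 6.000
  cycle 1 → 1: weight = 8, length = 1, mean = 8/1 ≈ 8.000
  cycle 0 → 1 → 0: weight = 10, length = 2, mean = 10/2 ≈ 5.000
  cycle 1 → 0 → 1: weight = 10, length = 2, mean = 10/2 ≈ 5.000
Minimum mean = 5.000, attained e.g. along the cycle 0 → 1 → 0 with weight 10 and length 2. So λ(A) = 10/2 = 5.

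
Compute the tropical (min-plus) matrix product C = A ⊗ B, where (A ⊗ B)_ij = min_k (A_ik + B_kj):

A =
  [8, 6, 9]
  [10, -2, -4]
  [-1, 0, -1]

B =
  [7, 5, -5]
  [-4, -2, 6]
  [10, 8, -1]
A ⊗ B =
  [2, 4, 3]
  [-6, -4, -5]
  [-4, -2, -6]

Apply the min-plus product entry-by-entry:
  C[0][0] = min over k of (A[0][0] + B[0][0] = 8 + 7 = 15, A[0][1] + B[1][0] = 6 + -4 = 2, A[0][2] + B[2][0] = 9 + 10 = 19) = 2 (attained at k = 1)
  C[0][1] = min over k of (A[0][0] + B[0][1] = 8 + 5 = 13, A[0][1] + B[1][1] = 6 + -2 = 4, A[0][2] + B[2][1] = 9 + 8 = 17) = 4 (attained at k = 1)
  C[0][2] = min over k of (A[0][0] + B[0][2] = 8 + -5 = 3, A[0][1] + B[1][2] = 6 + 6 = 12, A[0][2] + B[2][2] = 9 + -1 = 8) = 3 (attained at k = 0)
  C[1][0] = min over k of (A[1][0] + B[0][0] = 10 + 7 = 17, A[1][1] + B[1][0] = -2 + -4 = -6, A[1][2] + B[2][0] = -4 + 10 = 6) = -6 (attained at k = 1)
  C[1][1] = min over k of (A[1][0] + B[0][1] = 10 + 5 = 15, A[1][1] + B[1][1] = -2 + -2 = -4, A[1][2] + B[2][1] = -4 + 8 = 4) = -4 (attained at k = 1)
  C[1][2] = min over k of (A[1][0] + B[0][2] = 10 + -5 = 5, A[1][1] + B[1][2] = -2 + 6 = 4, A[1][2] + B[2][2] = -4 + -1 = -5) = -5 (attained at k = 2)
  C[2][0] = min over k of (A[2][0] + B[0][0] = -1 + 7 = 6, A[2][1] + B[1][0] = 0 + -4 = -4, A[2][2] + B[2][0] = -1 + 10 = 9) = -4 (attained at k = 1)
  C[2][1] = min over k of (A[2][0] + B[0][1] = -1 + 5 = 4, A[2][1] + B[1][1] = 0 + -2 = -2, A[2][2] + B[2][1] = -1 + 8 = 7) = -2 (attained at k = 1)
  C[2][2] = min over k of (A[2][0] + B[0][2] = -1 + -5 = -6, A[2][1] + B[1][2] = 0 + 6 = 6, A[2][2] + B[2][2] = -1 + -1 = -2) = -6 (attained at k = 0)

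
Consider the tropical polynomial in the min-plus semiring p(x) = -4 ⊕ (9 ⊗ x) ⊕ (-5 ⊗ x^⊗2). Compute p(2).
p(2) = -4

A tropical monomial a ⊗ x^⊗i evaluates to a + i · x. Evaluating each term at x = 2:
  Term 0 contributes -4 + 0 · 2 = -4
  Term 1 contributes 9 + 1 · 2 = 11
  Term 2 contributes -5 + 2 · 2 = -1
p(2) = ⊕ of these = min[-4, 11, -1] = -4.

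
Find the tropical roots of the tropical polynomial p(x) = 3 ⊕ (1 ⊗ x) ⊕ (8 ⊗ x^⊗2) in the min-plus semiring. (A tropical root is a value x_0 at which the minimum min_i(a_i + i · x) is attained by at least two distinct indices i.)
Roots: {-7, 2}

Each tropical root is a break point of the lower envelope of the lines y = a_i + i · x (there are 3 lines, with slopes 0, 1, ..., 2). Only the lines that attain the minimum somewhere contribute to roots; other lines are dominated. Here the surviving (envelope) indices are i = 2, i = 1, i = 0.
Intersections between consecutive envelope lines give the roots: for adjacent envelope indices i < j the intersection is x = (a_i − a_j) / (j − i). Reading off the sorted break points: {-7, 2}.
Verification: at each break x_0, at least two indices attain the minimum of min_i(a_i + i · x_0).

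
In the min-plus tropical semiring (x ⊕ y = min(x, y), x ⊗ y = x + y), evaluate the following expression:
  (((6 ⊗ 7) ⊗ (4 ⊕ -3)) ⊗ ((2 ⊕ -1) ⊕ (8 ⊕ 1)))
(((6 ⊗ 7) ⊗ (4 ⊕ -3)) ⊗ ((2 ⊕ -1) ⊕ (8 ⊕ 1))) = 9

Expand innermost to outermost. Recall ⊕ takes the minimum of its arguments and ⊗ takes their sum. Working out the expression (((6 ⊗ 7) ⊗ (4 ⊕ -3)) ⊗ ((2 ⊕ -1) ⊕ (8 ⊕ 1))) gives 9.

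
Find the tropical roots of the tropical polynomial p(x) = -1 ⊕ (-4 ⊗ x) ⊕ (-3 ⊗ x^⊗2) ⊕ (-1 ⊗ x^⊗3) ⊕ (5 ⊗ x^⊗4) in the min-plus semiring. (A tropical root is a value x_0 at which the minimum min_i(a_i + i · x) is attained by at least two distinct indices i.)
Roots: {-6, -2, -1, 3}

Each tropical root is a break point of the lower envelope of the lines y = a_i + i · x (there are 5 lines, with slopes 0, 1, ..., 4). Only the lines that attain the minimum somewhere contribute to roots; other lines are dominated. Here the surviving (envelope) indices are i = 4, i = 3, i = 2, i = 1, i = 0.
Intersections between consecutive envelope lines give the roots: for adjacent envelope indices i < j the intersection is x = (a_i − a_j) / (j − i). Reading off the sorted break points: {-6, -2, -1, 3}.
Verification: at each break x_0, at least two indices attain the minimum of min_i(a_i + i · x_0).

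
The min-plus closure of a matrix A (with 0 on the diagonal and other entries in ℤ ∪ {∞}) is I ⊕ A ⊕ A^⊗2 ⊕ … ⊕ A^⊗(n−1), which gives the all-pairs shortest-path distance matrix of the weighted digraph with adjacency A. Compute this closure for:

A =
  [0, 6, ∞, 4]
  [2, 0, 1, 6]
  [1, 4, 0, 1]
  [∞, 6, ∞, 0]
Closure =
  [0, 6, 7, 4]
  [2, 0, 1, 2]
  [1, 4, 0, 1]
  [8, 6, 7, 0]

This is the Floyd-Warshall all-pairs shortest-path computation. For each intermediate vertex k = 0, 1, …, 3, update dist[i][j] ← min(dist[i][j], dist[i][k] + dist[k][j]). The final matrix gives, for each (i, j), the minimum total weight of any directed path from i to j (possibly empty when i = j).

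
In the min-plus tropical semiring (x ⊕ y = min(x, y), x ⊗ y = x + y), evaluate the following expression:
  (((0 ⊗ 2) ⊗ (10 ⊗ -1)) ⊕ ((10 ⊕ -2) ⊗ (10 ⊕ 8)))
(((0 ⊗ 2) ⊗ (10 ⊗ -1)) ⊕ ((10 ⊕ -2) ⊗ (10 ⊕ 8))) = 6

Expand innermost to outermost. Recall ⊕ takes the minimum of its arguments and ⊗ takes their sum. Working out the expression (((0 ⊗ 2) ⊗ (10 ⊗ -1)) ⊕ ((10 ⊕ -2) ⊗ (10 ⊕ 8))) gives 6.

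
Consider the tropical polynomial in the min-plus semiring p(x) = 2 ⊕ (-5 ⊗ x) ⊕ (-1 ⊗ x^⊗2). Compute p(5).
p(5) = 0

A tropical monomial a ⊗ x^⊗i evaluates to a + i · x. Evaluating each term at x = 5:
  Term 0 contributes 2 + 0 · 5 = 2
  Term 1 contributes -5 + 1 · 5 = 0
  Term 2 contributes -1 + 2 · 5 = 9
p(5) = ⊕ of these = min[2, 0, 9] = 0.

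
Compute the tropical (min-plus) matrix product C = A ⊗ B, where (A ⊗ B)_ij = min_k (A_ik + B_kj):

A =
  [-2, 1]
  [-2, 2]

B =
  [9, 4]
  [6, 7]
A ⊗ B =
  [7, 2]
  [7, 2]

Apply the min-plus product entry-by-entry:
  C[0][0] = min over k of (A[0][0] + B[0][0] = -2 + 9 = 7, A[0][1] + B[1][0] = 1 + 6 = 7) = 7 (attained at k = 0)
  C[0][1] = min over k of (A[0][0] + B[0][1] = -2 + 4 = 2, A[0][1] + B[1][1] = 1 + 7 = 8) = 2 (attained at k = 0)
  C[1][0] = min over k of (A[1][0] + B[0][0] = -2 + 9 = 7, A[1][1] + B[1][0] = 2 + 6 = 8) = 7 (attained at k = 0)
  C[1][1] = min over k of (A[1][0] + B[0][1] = -2 + 4 = 2, A[1][1] + B[1][1] = 2 + 7 = 9) = 2 (attained at k = 0)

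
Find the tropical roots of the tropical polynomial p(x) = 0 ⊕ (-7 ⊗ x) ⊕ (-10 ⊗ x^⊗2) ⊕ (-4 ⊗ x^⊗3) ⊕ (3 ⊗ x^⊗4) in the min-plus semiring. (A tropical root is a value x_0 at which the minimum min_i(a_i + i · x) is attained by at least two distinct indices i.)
Roots: {-7, -6, 3, 7}

Each tropical root is a break point of the lower envelope of the lines y = a_i + i · x (there are 5 lines, with slopes 0, 1, ..., 4). Only the lines that attain the minimum somewhere contribute to roots; other lines are dominated. Here the surviving (envelope) indices are i = 4, i = 3, i = 2, i = 1, i = 0.
Intersections between consecutive envelope lines give the roots: for adjacent envelope indices i < j the intersection is x = (a_i − a_j) / (j − i). Reading off the sorted break points: {-7, -6, 3, 7}.
Verification: at each break x_0, at least two indices attain the minimum of min_i(a_i + i · x_0).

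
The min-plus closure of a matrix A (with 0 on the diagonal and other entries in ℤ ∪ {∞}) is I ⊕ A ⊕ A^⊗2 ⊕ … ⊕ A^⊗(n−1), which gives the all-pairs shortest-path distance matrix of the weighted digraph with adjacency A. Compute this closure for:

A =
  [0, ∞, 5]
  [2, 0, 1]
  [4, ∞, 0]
Closure =
  [0, ∞, 5]
  [2, 0, 1]
  [4, ∞, 0]

This is the Floyd-Warshall all-pairs shortest-path computation. For each intermediate vertex k = 0, 1, …, 2, update dist[i][j] ← min(dist[i][j], dist[i][k] + dist[k][j]). The final matrix gives, for each (i, j), the minimum total weight of any directed path from i to j (possibly empty when i = j).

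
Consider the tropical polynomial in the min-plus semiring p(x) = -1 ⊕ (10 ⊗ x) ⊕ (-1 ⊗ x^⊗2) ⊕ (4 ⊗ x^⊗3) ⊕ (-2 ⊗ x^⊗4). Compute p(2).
p(2) = -1

A tropical monomial a ⊗ x^⊗i evaluates to a + i · x. Evaluating each term at x = 2:
  Term 0 contributes -1 + 0 · 2 = -1
  Term 1 contributes 10 + 1 · 2 = 12
  Term 2 contributes -1 + 2 · 2 = 3
  Term 3 contributes 4 + 3 · 2 = 10
  Term 4 contributes -2 + 4 · 2 = 6
p(2) = ⊕ of these = min[-1, 12, 3, 10, 6] = -1.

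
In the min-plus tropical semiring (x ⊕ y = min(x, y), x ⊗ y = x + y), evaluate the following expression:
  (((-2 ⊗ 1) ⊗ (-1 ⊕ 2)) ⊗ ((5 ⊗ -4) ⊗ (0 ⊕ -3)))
(((-2 ⊗ 1) ⊗ (-1 ⊕ 2)) ⊗ ((5 ⊗ -4) ⊗ (0 ⊕ -3))) = -4

Expand innermost to outermost. Recall ⊕ takes the minimum of its arguments and ⊗ takes their sum. Working out the expression (((-2 ⊗ 1) ⊗ (-1 ⊕ 2)) ⊗ ((5 ⊗ -4) ⊗ (0 ⊕ -3))) gives -4.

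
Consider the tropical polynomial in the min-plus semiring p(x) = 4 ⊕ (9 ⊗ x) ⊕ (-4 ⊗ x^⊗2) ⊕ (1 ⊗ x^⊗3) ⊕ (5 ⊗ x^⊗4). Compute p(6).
p(6) = 4

A tropical monomial a ⊗ x^⊗i evaluates to a + i · x. Evaluating each term at x = 6:
  Term 0 contributes 4 + 0 · 6 = 4
  Term 1 contributes 9 + 1 · 6 = 15
  Term 2 contributes -4 + 2 · 6 = 8
  Term 3 contributes 1 + 3 · 6 = 19
  Term 4 contributes 5 + 4 · 6 = 29
p(6) = ⊕ of these = min[4, 15, 8, 19, 29] = 4.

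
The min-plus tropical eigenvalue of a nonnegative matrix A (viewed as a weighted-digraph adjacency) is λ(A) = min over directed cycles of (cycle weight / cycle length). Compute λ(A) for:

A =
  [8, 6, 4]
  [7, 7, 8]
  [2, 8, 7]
λ(A) = 3

Enumerate directed cycles and compute their means (weight / length). Sample:
  cycle 0 → 0: weight = 8, length = 1, mean = 8/1 ≈ 8.000
  cycle 1 → 1: weight = 7, length = 1, mean = 7/1 ≈ 7.000
  cycle 2 → 2: weight = 7, length = 1, mean = 7/1 ≈ 7.000
  cycle 0 → 1 → 0: weight = 13, length = 2, mean = 13/2 ≈ 6.500
  cycle 0 → 2 → 0: weight = 6, length = 2, mean = 6/2 ≈ 3.000
  cycle 1 → 0 → 1: weight = 13, length = 2, mean = 13/2 ≈ 6.500
Minimum mean = 3.000, attained e.g. along the cycle 0 → 2 → 0 with weight 6 and length 2. So λ(A) = 6/2 = 3.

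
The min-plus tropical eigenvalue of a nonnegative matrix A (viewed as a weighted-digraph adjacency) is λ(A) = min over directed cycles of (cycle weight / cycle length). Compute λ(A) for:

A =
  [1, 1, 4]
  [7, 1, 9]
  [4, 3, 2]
λ(A) = 1

Enumerate directed cycles and compute their means (weight / length). Sample:
  cycle 0 → 0: weight = 1, length = 1, mean = 1/1 ≈ 1.000
  cycle 1 → 1: weight = 1, length = 1, mean = 1/1 ≈ 1.000
  cycle 2 → 2: weight = 2, length = 1, mean = 2/1 ≈ 2.000
  cycle 0 → 1 → 0: weight = 8, length = 2, mean = 8/2 ≈ 4.000
  cycle 0 → 2 → 0: weight = 8, length = 2, mean = 8/2 ≈ 4.000
  cycle 1 → 0 → 1: weight = 8, length = 2, mean = 8/2 ≈ 4.000
Minimum mean = 1.000, attained e.g. along the cycle 0 → 0 with weight 1 and length 1. So λ(A) = 1/1 = 1.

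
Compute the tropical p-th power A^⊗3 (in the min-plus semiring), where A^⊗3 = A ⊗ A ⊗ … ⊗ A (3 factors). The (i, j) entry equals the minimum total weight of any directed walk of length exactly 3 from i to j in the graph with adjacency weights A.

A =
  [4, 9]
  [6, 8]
A^⊗3 =
  [12, 17]
  [14, 19]

Each entry (A^⊗3)_ij equals the minimum over all length-3 walks i = v_0 → v_1 → … → v_3 = j of Σ_t A[v_t][v_{t+1}]. For example, for (i, j) = (0, 1) we minimise over 4 possible intermediate vertex sequences; the minimum is 17, attained along the walk 0 → 0 → 0 → 1.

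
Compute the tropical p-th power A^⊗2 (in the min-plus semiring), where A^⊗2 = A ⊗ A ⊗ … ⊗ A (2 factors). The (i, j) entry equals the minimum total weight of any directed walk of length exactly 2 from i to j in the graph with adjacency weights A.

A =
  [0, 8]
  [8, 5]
A^⊗2 =
  [0, 8]
  [8, 10]

Each entry (A^⊗2)_ij equals the minimum over all length-2 walks i = v_0 → v_1 → … → v_2 = j of Σ_t A[v_t][v_{t+1}]. For example, for (i, j) = (0, 1) we minimise over 2 possible intermediate vertex sequences; the minimum is 8, attained along the walk 0 → 0 → 1.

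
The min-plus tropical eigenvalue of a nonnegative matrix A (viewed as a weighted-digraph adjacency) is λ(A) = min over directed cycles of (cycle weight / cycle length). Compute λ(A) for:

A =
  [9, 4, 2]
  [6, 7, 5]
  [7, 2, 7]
λ(A) = 10/3

Enumerate directed cycles and compute their means (weight / length). Sample:
  cycle 0 → 0: weight = 9, length = 1, mean = 9/1 ≈ 9.000
  cycle 1 → 1: weight = 7, length = 1, mean = 7/1 ≈ 7.000
  cycle 2 → 2: weight = 7, length = 1, mean = 7/1 ≈ 7.000
  cycle 0 → 1 → 0: weight = 10, length = 2, mean = 10/2 ≈ 5.000
  cycle 0 → 2 → 0: weight = 9, length = 2, mean = 9/2 ≈ 4.500
  cycle 1 → 0 → 1: weight = 10, length = 2, mean = 10/2 ≈ 5.000
Minimum mean = 3.333, attained e.g. along the cycle 0 → 2 → 1 → 0 with weight 10 and length 3. So λ(A) = 10/3 = 10/3.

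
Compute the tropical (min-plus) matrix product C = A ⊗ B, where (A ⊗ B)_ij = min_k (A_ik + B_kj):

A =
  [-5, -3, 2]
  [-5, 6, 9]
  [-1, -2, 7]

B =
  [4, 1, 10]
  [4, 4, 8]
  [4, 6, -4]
A ⊗ B =
  [-1, -4, -2]
  [-1, -4, 5]
  [2, 0, 3]

Apply the min-plus product entry-by-entry:
  C[0][0] = min over k of (A[0][0] + B[0][0] = -5 + 4 = -1, A[0][1] + B[1][0] = -3 + 4 = 1, A[0][2] + B[2][0] = 2 + 4 = 6) = -1 (attained at k = 0)
  C[0][1] = min over k of (A[0][0] + B[0][1] = -5 + 1 = -4, A[0][1] + B[1][1] = -3 + 4 = 1, A[0][2] + B[2][1] = 2 + 6 = 8) = -4 (attained at k = 0)
  C[0][2] = min over k of (A[0][0] + B[0][2] = -5 + 10 = 5, A[0][1] + B[1][2] = -3 + 8 = 5, A[0][2] + B[2][2] = 2 + -4 = -2) = -2 (attained at k = 2)
  C[1][0] = min over k of (A[1][0] + B[0][0] = -5 + 4 = -1, A[1][1] + B[1][0] = 6 + 4 = 10, A[1][2] + B[2][0] = 9 + 4 = 13) = -1 (attained at k = 0)
  C[1][1] = min over k of (A[1][0] + B[0][1] = -5 + 1 = -4, A[1][1] + B[1][1] = 6 + 4 = 10, A[1][2] + B[2][1] = 9 + 6 = 15) = -4 (attained at k = 0)
  C[1][2] = min over k of (A[1][0] + B[0][2] = -5 + 10 = 5, A[1][1] + B[1][2] = 6 + 8 = 14, A[1][2] + B[2][2] = 9 + -4 = 5) = 5 (attained at k = 0)
  C[2][0] = min over k of (A[2][0] + B[0][0] = -1 + 4 = 3, A[2][1] + B[1][0] = -2 + 4 = 2, A[2][2] + B[2][0] = 7 + 4 = 11) = 2 (attained at k = 1)
  C[2][1] = min over k of (A[2][0] + B[0][1] = -1 + 1 = 0, A[2][1] + B[1][1] = -2 + 4 = 2, A[2][2] + B[2][1] = 7 + 6 = 13) = 0 (attained at k = 0)
  C[2][2] = min over k of (A[2][0] + B[0][2] = -1 + 10 = 9, A[2][1] + B[1][2] = -2 + 8 = 6, A[2][2] + B[2][2] = 7 + -4 = 3) = 3 (attained at k = 2)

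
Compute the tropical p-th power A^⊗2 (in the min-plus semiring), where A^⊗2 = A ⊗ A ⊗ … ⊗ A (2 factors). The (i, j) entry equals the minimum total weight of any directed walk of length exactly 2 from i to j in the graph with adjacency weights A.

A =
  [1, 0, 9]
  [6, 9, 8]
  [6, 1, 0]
A^⊗2 =
  [2, 1, 8]
  [7, 6, 8]
  [6, 1, 0]

Each entry (A^⊗2)_ij equals the minimum over all length-2 walks i = v_0 → v_1 → … → v_2 = j of Σ_t A[v_t][v_{t+1}]. For example, for (i, j) = (0, 2) we minimise over 3 possible intermediate vertex sequences; the minimum is 8, attained along the walk 0 → 1 → 2.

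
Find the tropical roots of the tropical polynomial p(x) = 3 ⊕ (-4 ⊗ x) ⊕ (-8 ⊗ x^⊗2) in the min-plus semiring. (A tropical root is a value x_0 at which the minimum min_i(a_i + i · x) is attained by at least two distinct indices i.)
Roots: {4, 7}

Each tropical root is a break point of the lower envelope of the lines y = a_i + i · x (there are 3 lines, with slopes 0, 1, ..., 2). Only the lines that attain the minimum somewhere contribute to roots; other lines are dominated. Here the surviving (envelope) indices are i = 2, i = 1, i = 0.
Intersections between consecutive envelope lines give the roots: for adjacent envelope indices i < j the intersection is x = (a_i − a_j) / (j − i). Reading off the sorted break points: {4, 7}.
Verification: at each break x_0, at least two indices attain the minimum of min_i(a_i + i · x_0).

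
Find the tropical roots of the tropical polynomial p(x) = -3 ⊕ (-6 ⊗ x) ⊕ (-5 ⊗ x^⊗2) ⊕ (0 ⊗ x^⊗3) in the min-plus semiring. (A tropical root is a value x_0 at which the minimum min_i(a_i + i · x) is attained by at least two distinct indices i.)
Roots: {-5, -1, 3}

Each tropical root is a break point of the lower envelope of the lines y = a_i + i · x (there are 4 lines, with slopes 0, 1, ..., 3). Only the lines that attain the minimum somewhere contribute to roots; other lines are dominated. Here the surviving (envelope) indices are i = 3, i = 2, i = 1, i = 0.
Intersections between consecutive envelope lines give the roots: for adjacent envelope indices i < j the intersection is x = (a_i − a_j) / (j − i). Reading off the sorted break points: {-5, -1, 3}.
Verification: at each break x_0, at least two indices attain the minimum of min_i(a_i + i · x_0).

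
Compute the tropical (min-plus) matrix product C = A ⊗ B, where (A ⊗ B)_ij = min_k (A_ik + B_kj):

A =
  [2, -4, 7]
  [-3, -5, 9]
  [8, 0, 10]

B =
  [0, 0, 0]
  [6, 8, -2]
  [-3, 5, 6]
A ⊗ B =
  [2, 2, -6]
  [-3, -3, -7]
  [6, 8, -2]

Apply the min-plus product entry-by-entry:
  C[0][0] = min over k of (A[0][0] + B[0][0] = 2 + 0 = 2, A[0][1] + B[1][0] = -4 + 6 = 2, A[0][2] + B[2][0] = 7 + -3 = 4) = 2 (attained at k = 0)
  C[0][1] = min over k of (A[0][0] + B[0][1] = 2 + 0 = 2, A[0][1] + B[1][1] = -4 + 8 = 4, A[0][2] + B[2][1] = 7 + 5 = 12) = 2 (attained at k = 0)
  C[0][2] = min over k of (A[0][0] + B[0][2] = 2 + 0 = 2, A[0][1] + B[1][2] = -4 + -2 = -6, A[0][2] + B[2][2] = 7 + 6 = 13) = -6 (attained at k = 1)
  C[1][0] = min over k of (A[1][0] + B[0][0] = -3 + 0 = -3, A[1][1] + B[1][0] = -5 + 6 = 1, A[1][2] + B[2][0] = 9 + -3 = 6) = -3 (attained at k = 0)
  C[1][1] = min over k of (A[1][0] + B[0][1] = -3 + 0 = -3, A[1][1] + B[1][1] = -5 + 8 = 3, A[1][2] + B[2][1] = 9 + 5 = 14) = -3 (attained at k = 0)
  C[1][2] = min over k of (A[1][0] + B[0][2] = -3 + 0 = -3, A[1][1] + B[1][2] = -5 + -2 = -7, A[1][2] + B[2][2] = 9 + 6 = 15) = -7 (attained at k = 1)
  C[2][0] = min over k of (A[2][0] + B[0][0] = 8 + 0 = 8, A[2][1] + B[1][0] = 0 + 6 = 6, A[2][2] + B[2][0] = 10 + -3 = 7) = 6 (attained at k = 1)
  C[2][1] = min over k of (A[2][0] + B[0][1] = 8 + 0 = 8, A[2][1] + B[1][1] = 0 + 8 = 8, A[2][2] + B[2][1] = 10 + 5 = 15) = 8 (attained at k = 0)
  C[2][2] = min over k of (A[2][0] + B[0][2] = 8 + 0 = 8, A[2][1] + B[1][2] = 0 + -2 = -2, A[2][2] + B[2][2] = 10 + 6 = 16) = -2 (attained at k = 1)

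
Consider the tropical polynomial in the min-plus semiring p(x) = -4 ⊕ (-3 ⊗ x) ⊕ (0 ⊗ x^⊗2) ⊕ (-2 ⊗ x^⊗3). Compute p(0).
p(0) = -4

A tropical monomial a ⊗ x^⊗i evaluates to a + i · x. Evaluating each term at x = 0:
  Term 0 contributes -4 + 0 · 0 = -4
  Term 1 contributes -3 + 1 · 0 = -3
  Term 2 contributes 0 + 2 · 0 = 0
  Term 3 contributes -2 + 3 · 0 = -2
p(0) = ⊕ of these = min[-4, -3, 0, -2] = -4.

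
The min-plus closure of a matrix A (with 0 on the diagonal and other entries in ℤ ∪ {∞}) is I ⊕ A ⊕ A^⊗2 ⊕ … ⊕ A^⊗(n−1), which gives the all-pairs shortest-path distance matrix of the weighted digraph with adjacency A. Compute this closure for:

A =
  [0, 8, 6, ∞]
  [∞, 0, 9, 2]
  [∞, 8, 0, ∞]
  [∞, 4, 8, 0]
Closure =
  [0, 8, 6, 10]
  [∞, 0, 9, 2]
  [∞, 8, 0, 10]
  [∞, 4, 8, 0]

This is the Floyd-Warshall all-pairs shortest-path computation. For each intermediate vertex k = 0, 1, …, 3, update dist[i][j] ← min(dist[i][j], dist[i][k] + dist[k][j]). The final matrix gives, for each (i, j), the minimum total weight of any directed path from i to j (possibly empty when i = j).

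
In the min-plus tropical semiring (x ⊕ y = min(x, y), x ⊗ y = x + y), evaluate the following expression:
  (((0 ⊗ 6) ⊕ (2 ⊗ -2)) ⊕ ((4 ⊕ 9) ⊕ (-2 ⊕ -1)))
(((0 ⊗ 6) ⊕ (2 ⊗ -2)) ⊕ ((4 ⊕ 9) ⊕ (-2 ⊕ -1))) = -2

Expand innermost to outermost. Recall ⊕ takes the minimum of its arguments and ⊗ takes their sum. Working out the expression (((0 ⊗ 6) ⊕ (2 ⊗ -2)) ⊕ ((4 ⊕ 9) ⊕ (-2 ⊕ -1))) gives -2.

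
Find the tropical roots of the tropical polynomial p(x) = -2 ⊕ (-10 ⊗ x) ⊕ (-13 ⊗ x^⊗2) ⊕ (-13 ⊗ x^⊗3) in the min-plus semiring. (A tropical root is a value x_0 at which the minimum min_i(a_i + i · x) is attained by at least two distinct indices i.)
Roots: {0, 3, 8}

Each tropical root is a break point of the lower envelope of the lines y = a_i + i · x (there are 4 lines, with slopes 0, 1, ..., 3). Only the lines that attain the minimum somewhere contribute to roots; other lines are dominated. Here the surviving (envelope) indices are i = 3, i = 2, i = 1, i = 0.
Intersections between consecutive envelope lines give the roots: for adjacent envelope indices i < j the intersection is x = (a_i − a_j) / (j − i). Reading off the sorted break points: {0, 3, 8}.
Verification: at each break x_0, at least two indices attain the minimum of min_i(a_i + i · x_0).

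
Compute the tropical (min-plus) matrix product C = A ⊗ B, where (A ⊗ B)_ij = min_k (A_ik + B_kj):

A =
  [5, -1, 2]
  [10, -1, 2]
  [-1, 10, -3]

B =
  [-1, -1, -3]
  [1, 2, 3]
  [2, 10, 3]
A ⊗ B =
  [0, 1, 2]
  [0, 1, 2]
  [-2, -2, -4]

Apply the min-plus product entry-by-entry:
  C[0][0] = min over k of (A[0][0] + B[0][0] = 5 + -1 = 4, A[0][1] + B[1][0] = -1 + 1 = 0, A[0][2] + B[2][0] = 2 + 2 = 4) = 0 (attained at k = 1)
  C[0][1] = min over k of (A[0][0] + B[0][1] = 5 + -1 = 4, A[0][1] + B[1][1] = -1 + 2 = 1, A[0][2] + B[2][1] = 2 + 10 = 12) = 1 (attained at k = 1)
  C[0][2] = min over k of (A[0][0] + B[0][2] = 5 + -3 = 2, A[0][1] + B[1][2] = -1 + 3 = 2, A[0][2] + B[2][2] = 2 + 3 = 5) = 2 (attained at k = 0)
  C[1][0] = min over k of (A[1][0] + B[0][0] = 10 + -1 = 9, A[1][1] + B[1][0] = -1 + 1 = 0, A[1][2] + B[2][0] = 2 + 2 = 4) = 0 (attained at k = 1)
  C[1][1] = min over k of (A[1][0] + B[0][1] = 10 + -1 = 9, A[1][1] + B[1][1] = -1 + 2 = 1, A[1][2] + B[2][1] = 2 + 10 = 12) = 1 (attained at k = 1)
  C[1][2] = min over k of (A[1][0] + B[0][2] = 10 + -3 = 7, A[1][1] + B[1][2] = -1 + 3 = 2, A[1][2] + B[2][2] = 2 + 3 = 5) = 2 (attained at k = 1)
  C[2][0] = min over k of (A[2][0] + B[0][0] = -1 + -1 = -2, A[2][1] + B[1][0] = 10 + 1 = 11, A[2][2] + B[2][0] = -3 + 2 = -1) = -2 (attained at k = 0)
  C[2][1] = min over k of (A[2][0] + B[0][1] = -1 + -1 = -2, A[2][1] + B[1][1] = 10 + 2 = 12, A[2][2] + B[2][1] = -3 + 10 = 7) = -2 (attained at k = 0)
  C[2][2] = min over k of (A[2][0] + B[0][2] = -1 + -3 = -4, A[2][1] + B[1][2] = 10 + 3 = 13, A[2][2] + B[2][2] = -3 + 3 = 0) = -4 (attained at k = 0)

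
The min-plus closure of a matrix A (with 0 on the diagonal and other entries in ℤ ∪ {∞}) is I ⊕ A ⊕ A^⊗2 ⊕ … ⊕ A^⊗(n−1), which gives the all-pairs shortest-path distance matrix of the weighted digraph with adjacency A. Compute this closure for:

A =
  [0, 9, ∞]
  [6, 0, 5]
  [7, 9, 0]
Closure =
  [0, 9, 14]
  [6, 0, 5]
  [7, 9, 0]

This is the Floyd-Warshall all-pairs shortest-path computation. For each intermediate vertex k = 0, 1, …, 2, update dist[i][j] ← min(dist[i][j], dist[i][k] + dist[k][j]). The final matrix gives, for each (i, j), the minimum total weight of any directed path from i to j (possibly empty when i = j).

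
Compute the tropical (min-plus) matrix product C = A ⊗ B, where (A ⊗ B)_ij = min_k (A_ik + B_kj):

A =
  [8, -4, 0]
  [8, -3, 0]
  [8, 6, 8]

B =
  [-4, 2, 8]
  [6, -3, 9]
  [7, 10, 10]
A ⊗ B =
  [2, -7, 5]
  [3, -6, 6]
  [4, 3, 15]

Apply the min-plus product entry-by-entry:
  C[0][0] = min over k of (A[0][0] + B[0][0] = 8 + -4 = 4, A[0][1] + B[1][0] = -4 + 6 = 2, A[0][2] + B[2][0] = 0 + 7 = 7) = 2 (attained at k = 1)
  C[0][1] = min over k of (A[0][0] + B[0][1] = 8 + 2 = 10, A[0][1] + B[1][1] = -4 + -3 = -7, A[0][2] + B[2][1] = 0 + 10 = 10) = -7 (attained at k = 1)
  C[0][2] = min over k of (A[0][0] + B[0][2] = 8 + 8 = 16, A[0][1] + B[1][2] = -4 + 9 = 5, A[0][2] + B[2][2] = 0 + 10 = 10) = 5 (attained at k = 1)
  C[1][0] = min over k of (A[1][0] + B[0][0] = 8 + -4 = 4, A[1][1] + B[1][0] = -3 + 6 = 3, A[1][2] + B[2][0] = 0 + 7 = 7) = 3 (attained at k = 1)
  C[1][1] = min over k of (A[1][0] + B[0][1] = 8 + 2 = 10, A[1][1] + B[1][1] = -3 + -3 = -6, A[1][2] + B[2][1] = 0 + 10 = 10) = -6 (attained at k = 1)
  C[1][2] = min over k of (A[1][0] + B[0][2] = 8 + 8 = 16, A[1][1] + B[1][2] = -3 + 9 = 6, A[1][2] + B[2][2] = 0 + 10 = 10) = 6 (attained at k = 1)
  C[2][0] = min over k of (A[2][0] + B[0][0] = 8 + -4 = 4, A[2][1] + B[1][0] = 6 + 6 = 12, A[2][2] + B[2][0] = 8 + 7 = 15) = 4 (attained at k = 0)
  C[2][1] = min over k of (A[2][0] + B[0][1] = 8 + 2 = 10, A[2][1] + B[1][1] = 6 + -3 = 3, A[2][2] + B[2][1] = 8 + 10 = 18) = 3 (attained at k = 1)
  C[2][2] = min over k of (A[2][0] + B[0][2] = 8 + 8 = 16, A[2][1] + B[1][2] = 6 + 9 = 15, A[2][2] + B[2][2] = 8 + 10 = 18) = 15 (attained at k = 1)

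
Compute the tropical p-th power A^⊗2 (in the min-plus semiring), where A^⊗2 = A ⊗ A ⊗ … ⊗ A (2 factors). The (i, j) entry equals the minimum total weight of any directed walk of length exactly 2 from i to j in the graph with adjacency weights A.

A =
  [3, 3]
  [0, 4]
A^⊗2 =
  [3, 6]
  [3, 3]

Each entry (A^⊗2)_ij equals the minimum over all length-2 walks i = v_0 → v_1 → … → v_2 = j of Σ_t A[v_t][v_{t+1}]. For example, for (i, j) = (0, 1) we minimise over 2 possible intermediate vertex sequences; the minimum is 6, attained along the walk 0 → 0 → 1.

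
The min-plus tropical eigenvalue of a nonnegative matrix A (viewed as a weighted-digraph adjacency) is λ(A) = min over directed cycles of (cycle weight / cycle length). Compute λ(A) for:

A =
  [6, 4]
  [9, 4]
λ(A) = 4

Enumerate directed cycles and compute their means (weight / length). Sample:
  cycle 0 → 0: weight = 6, length = 1, mean = 6/1 ≈ 6.000
  cycle 1 → 1: weight = 4, length = 1, mean = 4/1 ≈ 4.000
  cycle 0 → 1 → 0: weight = 13, length = 2, mean = 13/2 ≈ 6.500
  cycle 1 → 0 → 1: weight = 13, length = 2, mean = 13/2 ≈ 6.500
Minimum mean = 4.000, attained e.g. along the cycle 1 → 1 with weight 4 and length 1. So λ(A) = 4/1 = 4.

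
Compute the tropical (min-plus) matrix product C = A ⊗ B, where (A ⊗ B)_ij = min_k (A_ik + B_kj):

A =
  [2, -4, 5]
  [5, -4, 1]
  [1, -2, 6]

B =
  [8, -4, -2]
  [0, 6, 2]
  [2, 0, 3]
A ⊗ B =
  [-4, -2, -2]
  [-4, 1, -2]
  [-2, -3, -1]

Apply the min-plus product entry-by-entry:
  C[0][0] = min over k of (A[0][0] + B[0][0] = 2 + 8 = 10, A[0][1] + B[1][0] = -4 + 0 = -4, A[0][2] + B[2][0] = 5 + 2 = 7) = -4 (attained at k = 1)
  C[0][1] = min over k of (A[0][0] + B[0][1] = 2 + -4 = -2, A[0][1] + B[1][1] = -4 + 6 = 2, A[0][2] + B[2][1] = 5 + 0 = 5) = -2 (attained at k = 0)
  C[0][2] = min over k of (A[0][0] + B[0][2] = 2 + -2 = 0, A[0][1] + B[1][2] = -4 + 2 = -2, A[0][2] + B[2][2] = 5 + 3 = 8) = -2 (attained at k = 1)
  C[1][0] = min over k of (A[1][0] + B[0][0] = 5 + 8 = 13, A[1][1] + B[1][0] = -4 + 0 = -4, A[1][2] + B[2][0] = 1 + 2 = 3) = -4 (attained at k = 1)
  C[1][1] = min over k of (A[1][0] + B[0][1] = 5 + -4 = 1, A[1][1] + B[1][1] = -4 + 6 = 2, A[1][2] + B[2][1] = 1 + 0 = 1) = 1 (attained at k = 0)
  C[1][2] = min over k of (A[1][0] + B[0][2] = 5 + -2 = 3, A[1][1] + B[1][2] = -4 + 2 = -2, A[1][2] + B[2][2] = 1 + 3 = 4) = -2 (attained at k = 1)
  C[2][0] = min over k of (A[2][0] + B[0][0] = 1 + 8 = 9, A[2][1] + B[1][0] = -2 + 0 = -2, A[2][2] + B[2][0] = 6 + 2 = 8) = -2 (attained at k = 1)
  C[2][1] = min over k of (A[2][0] + B[0][1] = 1 + -4 = -3, A[2][1] + B[1][1] = -2 + 6 = 4, A[2][2] + B[2][1] = 6 + 0 = 6) = -3 (attained at k = 0)
  C[2][2] = min over k of (A[2][0] + B[0][2] = 1 + -2 = -1, A[2][1] + B[1][2] = -2 + 2 = 0, A[2][2] + B[2][2] = 6 + 3 = 9) = -1 (attained at k = 0)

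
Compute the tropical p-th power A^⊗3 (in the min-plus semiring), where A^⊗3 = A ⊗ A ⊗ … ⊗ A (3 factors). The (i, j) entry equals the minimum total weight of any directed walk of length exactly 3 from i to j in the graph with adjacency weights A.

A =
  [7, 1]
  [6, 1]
A^⊗3 =
  [8, 3]
  [8, 3]

Each entry (A^⊗3)_ij equals the minimum over all length-3 walks i = v_0 → v_1 → … → v_3 = j of Σ_t A[v_t][v_{t+1}]. For example, for (i, j) = (0, 1) we minimise over 4 possible intermediate vertex sequences; the minimum is 3, attained along the walk 0 → 1 → 1 → 1.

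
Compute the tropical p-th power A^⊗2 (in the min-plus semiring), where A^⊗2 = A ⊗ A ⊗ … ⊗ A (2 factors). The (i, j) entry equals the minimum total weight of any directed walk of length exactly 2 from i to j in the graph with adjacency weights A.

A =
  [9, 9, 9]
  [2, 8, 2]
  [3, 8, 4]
A^⊗2 =
  [11, 17, 11]
  [5, 10, 6]
  [7, 12, 8]

Each entry (A^⊗2)_ij equals the minimum over all length-2 walks i = v_0 → v_1 → … → v_2 = j of Σ_t A[v_t][v_{t+1}]. For example, for (i, j) = (0, 2) we minimise over 3 possible intermediate vertex sequences; the minimum is 11, attained along the walk 0 → 1 → 2.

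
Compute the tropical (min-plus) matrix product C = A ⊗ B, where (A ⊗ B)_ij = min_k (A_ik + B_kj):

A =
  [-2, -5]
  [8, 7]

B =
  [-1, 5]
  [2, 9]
A ⊗ B =
  [-3, 3]
  [7, 13]

Apply the min-plus product entry-by-entry:
  C[0][0] = min over k of (A[0][0] + B[0][0] = -2 + -1 = -3, A[0][1] + B[1][0] = -5 + 2 = -3) = -3 (attained at k = 0)
  C[0][1] = min over k of (A[0][0] + B[0][1] = -2 + 5 = 3, A[0][1] + B[1][1] = -5 + 9 = 4) = 3 (attained at k = 0)
  C[1][0] = min over k of (A[1][0] + B[0][0] = 8 + -1 = 7, A[1][1] + B[1][0] = 7 + 2 = 9) = 7 (attained at k = 0)
  C[1][1] = min over k of (A[1][0] + B[0][1] = 8 + 5 = 13, A[1][1] + B[1][1] = 7 + 9 = 16) = 13 (attained at k = 0)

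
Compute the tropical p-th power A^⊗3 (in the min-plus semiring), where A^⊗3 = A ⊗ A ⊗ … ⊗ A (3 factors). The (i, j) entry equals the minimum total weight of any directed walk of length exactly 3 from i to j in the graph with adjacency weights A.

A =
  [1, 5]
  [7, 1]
A^⊗3 =
  [3, 7]
  [9, 3]

Each entry (A^⊗3)_ij equals the minimum over all length-3 walks i = v_0 → v_1 → … → v_3 = j of Σ_t A[v_t][v_{t+1}]. For example, for (i, j) = (0, 1) we minimise over 4 possible intermediate vertex sequences; the minimum is 7, attained along the walk 0 → 0 → 0 → 1.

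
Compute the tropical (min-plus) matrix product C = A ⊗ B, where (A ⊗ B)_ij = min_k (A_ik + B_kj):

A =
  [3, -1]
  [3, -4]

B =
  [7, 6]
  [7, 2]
A ⊗ B =
  [6, 1]
  [3, -2]

Apply the min-plus product entry-by-entry:
  C[0][0] = min over k of (A[0][0] + B[0][0] = 3 + 7 = 10, A[0][1] + B[1][0] = -1 + 7 = 6) = 6 (attained at k = 1)
  C[0][1] = min over k of (A[0][0] + B[0][1] = 3 + 6 = 9, A[0][1] + B[1][1] = -1 + 2 = 1) = 1 (attained at k = 1)
  C[1][0] = min over k of (A[1][0] + B[0][0] = 3 + 7 = 10, A[1][1] + B[1][0] = -4 + 7 = 3) = 3 (attained at k = 1)
  C[1][1] = min over k of (A[1][0] + B[0][1] = 3 + 6 = 9, A[1][1] + B[1][1] = -4 + 2 = -2) = -2 (attained at k = 1)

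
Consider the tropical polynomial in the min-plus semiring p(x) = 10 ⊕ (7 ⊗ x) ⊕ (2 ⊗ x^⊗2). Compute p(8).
p(8) = 10

A tropical monomial a ⊗ x^⊗i evaluates to a + i · x. Evaluating each term at x = 8:
  Term 0 contributes 10 + 0 · 8 = 10
  Term 1 contributes 7 + 1 · 8 = 15
  Term 2 contributes 2 + 2 · 8 = 18
p(8) = ⊕ of these = min[10, 15, 18] = 10.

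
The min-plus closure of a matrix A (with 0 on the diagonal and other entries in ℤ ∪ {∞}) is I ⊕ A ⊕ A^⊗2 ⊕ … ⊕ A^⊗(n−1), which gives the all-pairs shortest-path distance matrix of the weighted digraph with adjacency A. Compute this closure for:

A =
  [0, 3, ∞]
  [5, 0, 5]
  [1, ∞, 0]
Closure =
  [0, 3, 8]
  [5, 0, 5]
  [1, 4, 0]

This is the Floyd-Warshall all-pairs shortest-path computation. For each intermediate vertex k = 0, 1, …, 2, update dist[i][j] ← min(dist[i][j], dist[i][k] + dist[k][j]). The final matrix gives, for each (i, j), the minimum total weight of any directed path from i to j (possibly empty when i = j).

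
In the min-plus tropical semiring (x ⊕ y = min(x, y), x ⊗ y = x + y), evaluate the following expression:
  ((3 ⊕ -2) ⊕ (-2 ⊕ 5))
((3 ⊕ -2) ⊕ (-2 ⊕ 5)) = -2

Expand innermost to outermost. Recall ⊕ takes the minimum of its arguments and ⊗ takes their sum. Working out the expression ((3 ⊕ -2) ⊕ (-2 ⊕ 5)) gives -2.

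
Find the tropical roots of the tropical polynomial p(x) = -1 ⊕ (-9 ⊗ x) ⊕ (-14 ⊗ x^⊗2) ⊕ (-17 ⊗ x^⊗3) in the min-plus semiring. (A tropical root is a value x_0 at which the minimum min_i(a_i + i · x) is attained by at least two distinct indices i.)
Roots: {3, 5, 8}

Each tropical root is a break point of the lower envelope of the lines y = a_i + i · x (there are 4 lines, with slopes 0, 1, ..., 3). Only the lines that attain the minimum somewhere contribute to roots; other lines are dominated. Here the surviving (envelope) indices are i = 3, i = 2, i = 1, i = 0.
Intersections between consecutive envelope lines give the roots: for adjacent envelope indices i < j the intersection is x = (a_i − a_j) / (j − i). Reading off the sorted break points: {3, 5, 8}.
Verification: at each break x_0, at least two indices attain the minimum of min_i(a_i + i · x_0).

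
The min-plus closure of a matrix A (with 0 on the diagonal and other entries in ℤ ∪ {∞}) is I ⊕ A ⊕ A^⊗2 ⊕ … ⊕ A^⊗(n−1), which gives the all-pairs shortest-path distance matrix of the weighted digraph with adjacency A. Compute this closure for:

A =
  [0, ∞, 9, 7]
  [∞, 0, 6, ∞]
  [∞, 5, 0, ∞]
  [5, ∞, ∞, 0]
Closure =
  [0, 14, 9, 7]
  [∞, 0, 6, ∞]
  [∞, 5, 0, ∞]
  [5, 19, 14, 0]

This is the Floyd-Warshall all-pairs shortest-path computation. For each intermediate vertex k = 0, 1, …, 3, update dist[i][j] ← min(dist[i][j], dist[i][k] + dist[k][j]). The final matrix gives, for each (i, j), the minimum total weight of any directed path from i to j (possibly empty when i = j).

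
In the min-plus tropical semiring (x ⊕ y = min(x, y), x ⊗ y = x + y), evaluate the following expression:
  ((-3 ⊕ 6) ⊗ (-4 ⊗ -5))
((-3 ⊕ 6) ⊗ (-4 ⊗ -5)) = -12

Expand innermost to outermost. Recall ⊕ takes the minimum of its arguments and ⊗ takes their sum. Working out the expression ((-3 ⊕ 6) ⊗ (-4 ⊗ -5)) gives -12.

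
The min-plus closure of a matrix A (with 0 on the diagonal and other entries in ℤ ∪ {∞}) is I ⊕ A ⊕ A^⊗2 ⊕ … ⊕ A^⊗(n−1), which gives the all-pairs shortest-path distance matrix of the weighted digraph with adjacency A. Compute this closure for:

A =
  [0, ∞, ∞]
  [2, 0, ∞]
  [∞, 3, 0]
Closure =
  [0, ∞, ∞]
  [2, 0, ∞]
  [5, 3, 0]

This is the Floyd-Warshall all-pairs shortest-path computation. For each intermediate vertex k = 0, 1, …, 2, update dist[i][j] ← min(dist[i][j], dist[i][k] + dist[k][j]). The final matrix gives, for each (i, j), the minimum total weight of any directed path from i to j (possibly empty when i = j).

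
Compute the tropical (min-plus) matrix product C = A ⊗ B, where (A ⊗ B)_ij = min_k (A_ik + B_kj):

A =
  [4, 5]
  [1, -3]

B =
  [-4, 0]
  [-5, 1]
A ⊗ B =
  [0, 4]
  [-8, -2]

Apply the min-plus product entry-by-entry:
  C[0][0] = min over k of (A[0][0] + B[0][0] = 4 + -4 = 0, A[0][1] + B[1][0] = 5 + -5 = 0) = 0 (attained at k = 0)
  C[0][1] = min over k of (A[0][0] + B[0][1] = 4 + 0 = 4, A[0][1] + B[1][1] = 5 + 1 = 6) = 4 (attained at k = 0)
  C[1][0] = min over k of (A[1][0] + B[0][0] = 1 + -4 = -3, A[1][1] + B[1][0] = -3 + -5 = -8) = -8 (attained at k = 1)
  C[1][1] = min over k of (A[1][0] + B[0][1] = 1 + 0 = 1, A[1][1] + B[1][1] = -3 + 1 = -2) = -2 (attained at k = 1)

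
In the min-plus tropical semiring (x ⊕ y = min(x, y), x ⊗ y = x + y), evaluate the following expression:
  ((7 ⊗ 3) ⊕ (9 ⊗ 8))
((7 ⊗ 3) ⊕ (9 ⊗ 8)) = 10

Expand innermost to outermost. Recall ⊕ takes the minimum of its arguments and ⊗ takes their sum. Working out the expression ((7 ⊗ 3) ⊕ (9 ⊗ 8)) gives 10.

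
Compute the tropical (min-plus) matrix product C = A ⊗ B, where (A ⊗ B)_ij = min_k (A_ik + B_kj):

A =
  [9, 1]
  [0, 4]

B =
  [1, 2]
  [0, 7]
A ⊗ B =
  [1, 8]
  [1, 2]

Apply the min-plus product entry-by-entry:
  C[0][0] = min over k of (A[0][0] + B[0][0] = 9 + 1 = 10, A[0][1] + B[1][0] = 1 + 0 = 1) = 1 (attained at k = 1)
  C[0][1] = min over k of (A[0][0] + B[0][1] = 9 + 2 = 11, A[0][1] + B[1][1] = 1 + 7 = 8) = 8 (attained at k = 1)
  C[1][0] = min over k of (A[1][0] + B[0][0] = 0 + 1 = 1, A[1][1] + B[1][0] = 4 + 0 = 4) = 1 (attained at k = 0)
  C[1][1] = min over k of (A[1][0] + B[0][1] = 0 + 2 = 2, A[1][1] + B[1][1] = 4 + 7 = 11) = 2 (attained at k = 0)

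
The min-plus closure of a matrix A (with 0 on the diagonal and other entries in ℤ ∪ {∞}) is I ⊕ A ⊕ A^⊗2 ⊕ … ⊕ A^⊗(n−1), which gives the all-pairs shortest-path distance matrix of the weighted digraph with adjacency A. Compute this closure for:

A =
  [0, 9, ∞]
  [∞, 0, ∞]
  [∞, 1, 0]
Closure =
  [0, 9, ∞]
  [∞, 0, ∞]
  [∞, 1, 0]

This is the Floyd-Warshall all-pairs shortest-path computation. For each intermediate vertex k = 0, 1, …, 2, update dist[i][j] ← min(dist[i][j], dist[i][k] + dist[k][j]). The final matrix gives, for each (i, j), the minimum total weight of any directed path from i to j (possibly empty when i = j).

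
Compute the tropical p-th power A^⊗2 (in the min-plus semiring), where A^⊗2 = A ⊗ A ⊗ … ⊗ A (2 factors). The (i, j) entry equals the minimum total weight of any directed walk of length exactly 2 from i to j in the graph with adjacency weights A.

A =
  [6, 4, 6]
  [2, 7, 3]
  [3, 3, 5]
A^⊗2 =
  [6, 9, 7]
  [6, 6, 8]
  [5, 7, 6]

Each entry (A^⊗2)_ij equals the minimum over all length-2 walks i = v_0 → v_1 → … → v_2 = j of Σ_t A[v_t][v_{t+1}]. For example, for (i, j) = (0, 2) we minimise over 3 possible intermediate vertex sequences; the minimum is 7, attained along the walk 0 → 1 → 2.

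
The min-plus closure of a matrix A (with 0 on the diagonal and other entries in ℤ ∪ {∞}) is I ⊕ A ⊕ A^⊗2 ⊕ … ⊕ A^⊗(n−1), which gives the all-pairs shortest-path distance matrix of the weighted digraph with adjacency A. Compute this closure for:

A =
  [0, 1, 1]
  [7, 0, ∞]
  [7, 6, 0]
Closure =
  [0, 1, 1]
  [7, 0, 8]
  [7, 6, 0]

This is the Floyd-Warshall all-pairs shortest-path computation. For each intermediate vertex k = 0, 1, …, 2, update dist[i][j] ← min(dist[i][j], dist[i][k] + dist[k][j]). The final matrix gives, for each (i, j), the minimum total weight of any directed path from i to j (possibly empty when i = j).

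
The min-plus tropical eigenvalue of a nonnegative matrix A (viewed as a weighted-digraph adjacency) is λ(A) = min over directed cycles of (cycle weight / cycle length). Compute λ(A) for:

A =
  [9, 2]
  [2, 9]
λ(A) = 2

Enumerate directed cycles and compute their means (weight / length). Sample:
  cycle 0 → 0: weight = 9, length = 1, mean = 9/1 ≈ 9.000
  cycle 1 → 1: weight = 9, length = 1, mean = 9/1 ≈ 9.000
  cycle 0 → 1 → 0: weight = 4, length = 2, mean = 4/2 ≈ 2.000
  cycle 1 → 0 → 1: weight = 4, length = 2, mean = 4/2 ≈ 2.000
Minimum mean = 2.000, attained e.g. along the cycle 0 → 1 → 0 with weight 4 and length 2. So λ(A) = 4/2 = 2.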